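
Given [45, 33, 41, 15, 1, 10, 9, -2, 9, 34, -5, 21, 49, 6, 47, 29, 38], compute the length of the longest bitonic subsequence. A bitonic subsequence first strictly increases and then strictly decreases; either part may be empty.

One longest bitonic subsequence is 45, 41, 15, 10, 9, -2, -5 (positions 1,3,4,6,7,8,11): it rises to 45 then falls. Length 7 is optimal.

7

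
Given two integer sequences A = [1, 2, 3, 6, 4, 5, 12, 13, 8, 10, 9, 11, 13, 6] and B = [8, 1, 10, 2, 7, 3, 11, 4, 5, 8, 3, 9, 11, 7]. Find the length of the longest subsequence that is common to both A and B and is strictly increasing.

A longest common strictly increasing subsequence is 1, 2, 3, 4, 5, 8, 9, 11 (length 8); it appears in order in both A and B, and no longer such subsequence exists.

8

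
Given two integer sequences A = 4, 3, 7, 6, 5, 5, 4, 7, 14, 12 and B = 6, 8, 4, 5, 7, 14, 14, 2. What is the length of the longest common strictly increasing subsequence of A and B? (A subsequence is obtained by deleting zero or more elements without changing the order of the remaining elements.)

For each value that appears in both, track the longest common increasing run ending there.
The best achievable length is 4; one witness is 4, 5, 7, 14 (A-positions 1,5,8,9, B-positions 3,4,5,6).

4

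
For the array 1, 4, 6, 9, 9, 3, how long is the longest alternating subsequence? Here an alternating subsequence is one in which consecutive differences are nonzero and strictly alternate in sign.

3

A longest alternating subsequence is 1, 4, 3 (positions 1,2,6); its 2 consecutive differences strictly alternate in sign, and length 3 is optimal.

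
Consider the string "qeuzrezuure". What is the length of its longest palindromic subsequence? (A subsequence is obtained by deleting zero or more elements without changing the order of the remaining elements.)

7

Using dp[i][j] = 2 + dp[i+1][j−1] if the ends match, else max(dp[i+1][j], dp[i][j−1]):
dp[1][11] = 7. A witness is euzezue at positions 2,3,4,6,7,9,11.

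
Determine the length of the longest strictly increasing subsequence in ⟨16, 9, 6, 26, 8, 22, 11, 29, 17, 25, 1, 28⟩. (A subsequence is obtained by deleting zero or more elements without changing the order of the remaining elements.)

One longest increasing subsequence is 6, 8, 11, 17, 25, 28 (positions 3,5,7,9,10,12), of length 6; no longer one exists.

6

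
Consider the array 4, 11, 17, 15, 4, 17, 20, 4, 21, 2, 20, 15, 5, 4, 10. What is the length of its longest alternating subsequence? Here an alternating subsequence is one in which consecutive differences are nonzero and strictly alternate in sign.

10

Track the best alternating length ending on an up-step vs a down-step at each position: up/down = 1/1, 2/1, 2/1, 2/3, 1/3, 4/1, 4/1, 1/5, 6/1, 1/7, 8/7, 8/9, 8/9, 8/9, 10/9.
The maximum over both is 10; one such subsequence is 4, 17, 15, 17, 4, 21, 2, 20, 5, 10.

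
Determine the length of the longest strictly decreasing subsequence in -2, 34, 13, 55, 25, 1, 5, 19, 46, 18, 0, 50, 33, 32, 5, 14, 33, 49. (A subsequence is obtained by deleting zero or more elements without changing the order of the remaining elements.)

Scanning left to right, the best length ending at each element is: -2→1, 34→1, 13→2, 55→1, 25→2, 1→3, 5→3, 19→3, 46→2, 18→4, 0→5, 50→2, 33→3, 32→4, 5→5, 14→5, 33→3, 49→3.
So the longest decreasing subsequence has length 5, e.g. 34, 25, 19, 18, 0.

5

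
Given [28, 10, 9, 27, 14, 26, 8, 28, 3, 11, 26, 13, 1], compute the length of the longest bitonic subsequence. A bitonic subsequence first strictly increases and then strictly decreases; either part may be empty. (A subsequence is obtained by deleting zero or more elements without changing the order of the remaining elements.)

7

Let inc[i] be the LIS ending at i and dec[i] the longest strictly decreasing subsequence starting at i. inc = [1, 1, 1, 2, 2, 3, 1, 4, 1, 2, 3, 3, 1], dec = [6, 5, 4, 5, 4, 4, 3, 4, 2, 2, 3, 2, 1].
max_i inc[i]+dec[i]−1 = 7, with one witness 10, 14, 26, 28, 26, 13, 1.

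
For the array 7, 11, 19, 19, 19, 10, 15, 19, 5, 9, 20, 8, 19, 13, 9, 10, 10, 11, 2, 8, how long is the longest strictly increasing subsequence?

5

Scanning left to right, the best length ending at each element is: 7→1, 11→2, 19→3, 19→3, 19→3, 10→2, 15→3, 19→4, 5→1, 9→2, 20→5, 8→2, 19→4, 13→3, 9→3, 10→4, 10→4, 11→5, 2→1, 8→2.
So the longest increasing subsequence has length 5, e.g. 7, 11, 15, 19, 20.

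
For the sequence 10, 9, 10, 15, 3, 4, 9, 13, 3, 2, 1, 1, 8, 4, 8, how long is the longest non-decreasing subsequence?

One longest non-decreasing subsequence is 3, 4, 9, 13 (positions 5,6,7,8), of length 4; no longer one exists.

4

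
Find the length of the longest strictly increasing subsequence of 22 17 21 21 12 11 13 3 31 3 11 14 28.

4

Scanning left to right, the best length ending at each element is: 22→1, 17→1, 21→2, 21→2, 12→1, 11→1, 13→2, 3→1, 31→3, 3→1, 11→2, 14→3, 28→4.
So the longest increasing subsequence has length 4, e.g. 12, 13, 14, 28.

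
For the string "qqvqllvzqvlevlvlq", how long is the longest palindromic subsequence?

Using dp[i][j] = 2 + dp[i+1][j−1] if the ends match, else max(dp[i+1][j], dp[i][j−1]):
dp[1][17] = 11. A witness is qvllvqvllvq at positions 1,3,5,6,7,9,10,11,14,15,17.

11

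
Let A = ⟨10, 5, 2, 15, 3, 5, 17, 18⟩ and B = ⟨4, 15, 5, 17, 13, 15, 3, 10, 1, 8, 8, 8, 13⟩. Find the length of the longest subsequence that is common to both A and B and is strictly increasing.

2

A longest common strictly increasing subsequence is 15, 17 (length 2); it appears in order in both A and B, and no longer such subsequence exists.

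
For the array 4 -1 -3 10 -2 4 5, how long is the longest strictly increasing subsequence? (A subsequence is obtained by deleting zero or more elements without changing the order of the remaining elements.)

One longest increasing subsequence is -3, -2, 4, 5 (positions 3,5,6,7), of length 4; no longer one exists.

4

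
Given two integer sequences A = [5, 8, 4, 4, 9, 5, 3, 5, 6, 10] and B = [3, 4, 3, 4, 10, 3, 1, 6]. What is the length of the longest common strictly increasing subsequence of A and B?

For each value that appears in both, track the longest common increasing run ending there.
The best achievable length is 2; one witness is 3, 10 (A-positions 7,10, B-positions 1,5).

2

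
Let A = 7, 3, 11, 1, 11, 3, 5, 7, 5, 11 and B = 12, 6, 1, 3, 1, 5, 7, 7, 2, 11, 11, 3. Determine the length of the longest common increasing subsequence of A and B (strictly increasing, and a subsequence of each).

5

For each value that appears in both, track the longest common increasing run ending there.
The best achievable length is 5; one witness is 1, 3, 5, 7, 11 (A-positions 4,6,7,8,10, B-positions 3,4,6,7,10).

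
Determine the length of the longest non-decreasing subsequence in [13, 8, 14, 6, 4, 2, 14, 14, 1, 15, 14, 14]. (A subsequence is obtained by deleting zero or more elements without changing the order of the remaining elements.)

6

One longest non-decreasing subsequence is 13, 14, 14, 14, 14, 14 (positions 1,3,7,8,11,12), of length 6; no longer one exists.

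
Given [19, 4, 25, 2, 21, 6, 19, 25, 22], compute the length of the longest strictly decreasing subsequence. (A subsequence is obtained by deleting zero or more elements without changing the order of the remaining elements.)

3

Scanning left to right, the best length ending at each element is: 19→1, 4→2, 25→1, 2→3, 21→2, 6→3, 19→3, 25→1, 22→2.
So the longest decreasing subsequence has length 3, e.g. 19, 4, 2.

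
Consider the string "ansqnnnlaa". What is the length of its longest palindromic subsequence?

One longest palindromic subsequence is annnna (positions 1,2,5,6,7,10); it reads the same forward and backward, and the interval DP gives dp[1][10] = 6.

6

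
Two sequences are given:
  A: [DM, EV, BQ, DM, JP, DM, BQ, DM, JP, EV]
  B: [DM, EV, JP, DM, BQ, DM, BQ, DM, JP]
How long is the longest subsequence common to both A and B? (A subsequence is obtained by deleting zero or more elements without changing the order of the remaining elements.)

A longest common subsequence is DM, EV, BQ, DM, BQ, DM, JP (length 7); the LCS DP confirms no longer common subsequence exists.

7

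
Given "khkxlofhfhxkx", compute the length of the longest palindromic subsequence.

Using dp[i][j] = 2 + dp[i+1][j−1] if the ends match, else max(dp[i+1][j], dp[i][j−1]):
dp[1][13] = 7. A witness is kxhfhxk at positions 3,4,8,9,10,11,12.

7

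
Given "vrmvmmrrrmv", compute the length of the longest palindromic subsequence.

Using dp[i][j] = 2 + dp[i+1][j−1] if the ends match, else max(dp[i+1][j], dp[i][j−1]):
dp[1][11] = 7. A witness is vmrrrmv at positions 1,3,7,8,9,10,11.

7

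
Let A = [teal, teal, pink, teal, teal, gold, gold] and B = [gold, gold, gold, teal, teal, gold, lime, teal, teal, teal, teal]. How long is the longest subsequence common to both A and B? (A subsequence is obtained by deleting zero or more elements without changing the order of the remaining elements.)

4

Backtracking the LCS table gives one alignment: teal (A1,B8) → teal (A2,B9) → teal (A4,B10) → teal (A5,B11).
So the longest common subsequence has length 4.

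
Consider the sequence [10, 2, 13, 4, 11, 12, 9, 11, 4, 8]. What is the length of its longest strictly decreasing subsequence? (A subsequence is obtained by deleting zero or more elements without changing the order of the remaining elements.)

4

One longest decreasing subsequence is 13, 11, 9, 4 (positions 3,5,7,9), of length 4; no longer one exists.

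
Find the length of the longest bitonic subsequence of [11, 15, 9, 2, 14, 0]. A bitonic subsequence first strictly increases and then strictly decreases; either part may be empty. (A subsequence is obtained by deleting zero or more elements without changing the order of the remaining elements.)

One longest bitonic subsequence is 11, 15, 9, 2, 0 (positions 1,2,3,4,6): it rises to 15 then falls. Length 5 is optimal.

5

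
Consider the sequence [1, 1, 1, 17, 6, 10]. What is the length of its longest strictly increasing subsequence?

One longest increasing subsequence is 1, 6, 10 (positions 1,5,6), of length 3; no longer one exists.

3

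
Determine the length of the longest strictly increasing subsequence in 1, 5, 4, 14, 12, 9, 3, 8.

Let dp[i] be the longest increasing subsequence ending at position i. Then dp = [1, 2, 2, 3, 3, 3, 2, 3].
The maximum is 3; one witness is 1, 5, 14 at positions 1,2,4.

3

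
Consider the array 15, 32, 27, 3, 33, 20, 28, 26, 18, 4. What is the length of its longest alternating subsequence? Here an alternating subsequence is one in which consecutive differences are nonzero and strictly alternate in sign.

7

A longest alternating subsequence is 15, 32, 27, 33, 20, 28, 26 (positions 1,2,3,5,6,7,8); its 6 consecutive differences strictly alternate in sign, and length 7 is optimal.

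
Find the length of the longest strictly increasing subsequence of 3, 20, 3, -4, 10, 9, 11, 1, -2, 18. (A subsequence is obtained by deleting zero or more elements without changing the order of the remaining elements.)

4

One longest increasing subsequence is 3, 10, 11, 18 (positions 1,5,7,10), of length 4; no longer one exists.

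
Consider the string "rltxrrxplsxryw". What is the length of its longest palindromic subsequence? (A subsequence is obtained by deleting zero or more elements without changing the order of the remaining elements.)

One longest palindromic subsequence is rlxrrxlr (positions 1,2,4,5,6,7,9,12); it reads the same forward and backward, and the interval DP gives dp[1][14] = 8.

8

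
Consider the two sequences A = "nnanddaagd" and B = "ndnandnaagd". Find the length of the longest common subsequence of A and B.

9

A longest common subsequence is nnandaagd (length 9); the LCS DP confirms no longer common subsequence exists.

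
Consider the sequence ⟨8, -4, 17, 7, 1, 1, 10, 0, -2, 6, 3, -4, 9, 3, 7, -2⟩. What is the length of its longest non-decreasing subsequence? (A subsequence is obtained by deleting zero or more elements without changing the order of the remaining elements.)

One longest non-decreasing subsequence is -4, 1, 1, 3, 3, 7 (positions 2,5,6,11,14,15), of length 6; no longer one exists.

6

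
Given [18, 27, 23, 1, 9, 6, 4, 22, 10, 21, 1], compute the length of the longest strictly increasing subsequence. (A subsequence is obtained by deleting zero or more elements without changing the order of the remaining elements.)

Let dp[i] be the longest increasing subsequence ending at position i. Then dp = [1, 2, 2, 1, 2, 2, 2, 3, 3, 4, 1].
The maximum is 4; one witness is 1, 9, 10, 21 at positions 4,5,9,10.

4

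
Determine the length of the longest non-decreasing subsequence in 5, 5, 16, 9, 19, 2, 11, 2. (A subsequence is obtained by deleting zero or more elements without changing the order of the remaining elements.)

Let dp[i] be the longest non-decreasing subsequence ending at position i. Then dp = [1, 2, 3, 3, 4, 1, 4, 2].
The maximum is 4; one witness is 5, 5, 16, 19 at positions 1,2,3,5.

4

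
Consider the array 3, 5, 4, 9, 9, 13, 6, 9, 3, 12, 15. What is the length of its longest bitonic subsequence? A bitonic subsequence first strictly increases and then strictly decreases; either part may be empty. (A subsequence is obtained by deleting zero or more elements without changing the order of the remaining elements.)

6

Let inc[i] be the LIS ending at i and dec[i] the longest strictly decreasing subsequence starting at i. inc = [1, 2, 2, 3, 3, 4, 3, 4, 1, 5, 6], dec = [1, 3, 2, 3, 3, 3, 2, 2, 1, 1, 1].
max_i inc[i]+dec[i]−1 = 6, with one witness 3, 5, 9, 13, 9, 3.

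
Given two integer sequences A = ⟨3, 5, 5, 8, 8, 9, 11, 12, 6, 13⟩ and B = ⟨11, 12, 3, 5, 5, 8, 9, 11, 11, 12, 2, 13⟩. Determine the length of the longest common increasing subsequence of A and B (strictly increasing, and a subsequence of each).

For each value that appears in both, track the longest common increasing run ending there.
The best achievable length is 7; one witness is 3, 5, 8, 9, 11, 12, 13 (A-positions 1,2,4,6,7,8,10, B-positions 3,4,6,7,8,10,12).

7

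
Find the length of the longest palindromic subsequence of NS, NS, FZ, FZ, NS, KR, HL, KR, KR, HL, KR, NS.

8

One longest palindromic subsequence is NS KR HL KR KR HL KR NS (positions 1,6,7,8,9,10,11,12); it reads the same forward and backward, and the interval DP gives dp[1][12] = 8.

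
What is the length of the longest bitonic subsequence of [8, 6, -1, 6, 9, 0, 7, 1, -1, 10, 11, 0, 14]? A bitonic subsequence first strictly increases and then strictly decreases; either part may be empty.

Let inc[i] be the LIS ending at i and dec[i] the longest strictly decreasing subsequence starting at i. inc = [1, 1, 1, 2, 3, 2, 3, 3, 1, 4, 5, 2, 6], dec = [4, 3, 1, 3, 4, 2, 3, 2, 1, 2, 2, 1, 1].
max_i inc[i]+dec[i]−1 = 6, with one witness -1, 6, 9, 7, 1, 0.

6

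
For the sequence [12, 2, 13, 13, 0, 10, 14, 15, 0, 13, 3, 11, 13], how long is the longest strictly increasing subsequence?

Scanning left to right, the best length ending at each element is: 12→1, 2→1, 13→2, 13→2, 0→1, 10→2, 14→3, 15→4, 0→1, 13→3, 3→2, 11→3, 13→4.
So the longest increasing subsequence has length 4, e.g. 12, 13, 14, 15.

4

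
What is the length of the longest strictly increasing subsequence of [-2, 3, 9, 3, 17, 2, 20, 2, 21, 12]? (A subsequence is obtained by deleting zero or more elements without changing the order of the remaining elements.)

Let dp[i] be the longest increasing subsequence ending at position i. Then dp = [1, 2, 3, 2, 4, 2, 5, 2, 6, 4].
The maximum is 6; one witness is -2, 3, 9, 17, 20, 21 at positions 1,2,3,5,7,9.

6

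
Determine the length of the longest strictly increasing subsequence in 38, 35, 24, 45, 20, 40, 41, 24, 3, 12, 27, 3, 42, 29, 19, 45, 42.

5

Let dp[i] be the longest increasing subsequence ending at position i. Then dp = [1, 1, 1, 2, 1, 2, 3, 2, 1, 2, 3, 1, 4, 4, 3, 5, 5].
The maximum is 5; one witness is 38, 40, 41, 42, 45 at positions 1,6,7,13,16.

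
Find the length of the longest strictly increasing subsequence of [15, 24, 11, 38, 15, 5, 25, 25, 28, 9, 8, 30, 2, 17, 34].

6

Scanning left to right, the best length ending at each element is: 15→1, 24→2, 11→1, 38→3, 15→2, 5→1, 25→3, 25→3, 28→4, 9→2, 8→2, 30→5, 2→1, 17→3, 34→6.
So the longest increasing subsequence has length 6, e.g. 15, 24, 25, 28, 30, 34.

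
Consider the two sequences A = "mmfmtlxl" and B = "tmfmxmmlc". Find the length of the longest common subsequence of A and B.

A longest common subsequence is mfmxl (length 5); the LCS DP confirms no longer common subsequence exists.

5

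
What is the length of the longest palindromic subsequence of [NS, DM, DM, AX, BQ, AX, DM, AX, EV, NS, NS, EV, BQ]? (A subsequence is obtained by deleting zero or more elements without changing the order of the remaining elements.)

7

One longest palindromic subsequence is NS DM AX BQ AX DM NS (positions 1,3,4,5,6,7,11); it reads the same forward and backward, and the interval DP gives dp[1][13] = 7.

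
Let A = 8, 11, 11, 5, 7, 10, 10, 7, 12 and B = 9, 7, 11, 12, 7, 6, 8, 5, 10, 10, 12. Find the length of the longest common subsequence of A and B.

5

A longest common subsequence is 8, 5, 10, 10, 12 (length 5); the LCS DP confirms no longer common subsequence exists.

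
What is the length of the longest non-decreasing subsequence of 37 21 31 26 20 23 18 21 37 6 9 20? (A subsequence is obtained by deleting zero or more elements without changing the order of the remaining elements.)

Scanning left to right, the best length ending at each element is: 37→1, 21→1, 31→2, 26→2, 20→1, 23→2, 18→1, 21→2, 37→3, 6→1, 9→2, 20→3.
So the longest non-decreasing subsequence has length 3, e.g. 21, 31, 37.

3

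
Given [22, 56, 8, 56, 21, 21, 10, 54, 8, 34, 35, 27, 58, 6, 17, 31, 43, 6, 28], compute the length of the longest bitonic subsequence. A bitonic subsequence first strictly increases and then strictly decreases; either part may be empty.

7

One longest bitonic subsequence is 22, 56, 54, 35, 27, 17, 6 (positions 1,2,8,11,12,15,18): it rises to 56 then falls. Length 7 is optimal.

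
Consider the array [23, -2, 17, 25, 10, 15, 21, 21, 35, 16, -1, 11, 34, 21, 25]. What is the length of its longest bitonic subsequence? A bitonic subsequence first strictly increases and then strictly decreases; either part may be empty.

7

One longest bitonic subsequence is -2, 10, 15, 21, 35, 34, 25 (positions 2,5,6,7,9,13,15): it rises to 35 then falls. Length 7 is optimal.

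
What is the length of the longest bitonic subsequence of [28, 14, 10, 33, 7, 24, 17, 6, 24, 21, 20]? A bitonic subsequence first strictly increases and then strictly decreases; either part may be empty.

5

Let inc[i] be the LIS ending at i and dec[i] the longest strictly decreasing subsequence starting at i. inc = [1, 1, 1, 2, 1, 2, 2, 1, 3, 3, 3], dec = [5, 4, 3, 4, 2, 3, 2, 1, 3, 2, 1].
max_i inc[i]+dec[i]−1 = 5, with one witness 28, 14, 10, 7, 6.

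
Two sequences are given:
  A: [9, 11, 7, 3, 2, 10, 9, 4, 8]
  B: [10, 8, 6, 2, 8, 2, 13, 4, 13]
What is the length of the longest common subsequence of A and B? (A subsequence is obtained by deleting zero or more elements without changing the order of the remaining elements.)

2

A longest common subsequence is 2, 4 (length 2); the LCS DP confirms no longer common subsequence exists.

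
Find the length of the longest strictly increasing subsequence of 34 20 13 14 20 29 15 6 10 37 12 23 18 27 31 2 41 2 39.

One longest increasing subsequence is 13, 14, 20, 23, 27, 31, 41 (positions 3,4,5,12,14,15,17), of length 7; no longer one exists.

7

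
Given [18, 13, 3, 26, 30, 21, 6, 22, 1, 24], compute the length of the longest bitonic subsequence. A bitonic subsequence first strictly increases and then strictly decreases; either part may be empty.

6

Let inc[i] be the LIS ending at i and dec[i] the longest strictly decreasing subsequence starting at i. inc = [1, 1, 1, 2, 3, 2, 2, 3, 1, 4], dec = [4, 3, 2, 4, 4, 3, 2, 2, 1, 1].
max_i inc[i]+dec[i]−1 = 6, with one witness 18, 26, 30, 21, 6, 1.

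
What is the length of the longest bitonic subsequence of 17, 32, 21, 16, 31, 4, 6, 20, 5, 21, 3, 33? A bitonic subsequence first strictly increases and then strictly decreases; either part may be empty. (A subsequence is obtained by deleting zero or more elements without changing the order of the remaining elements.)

7

Let inc[i] be the LIS ending at i and dec[i] the longest strictly decreasing subsequence starting at i. inc = [1, 2, 2, 1, 3, 1, 2, 3, 2, 4, 1, 5], dec = [5, 6, 5, 4, 4, 2, 3, 3, 2, 2, 1, 1].
max_i inc[i]+dec[i]−1 = 7, with one witness 17, 32, 21, 16, 6, 5, 3.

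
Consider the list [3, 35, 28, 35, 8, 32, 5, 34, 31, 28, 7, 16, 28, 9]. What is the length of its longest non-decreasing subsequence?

One longest non-decreasing subsequence is 3, 5, 7, 16, 28 (positions 1,7,11,12,13), of length 5; no longer one exists.

5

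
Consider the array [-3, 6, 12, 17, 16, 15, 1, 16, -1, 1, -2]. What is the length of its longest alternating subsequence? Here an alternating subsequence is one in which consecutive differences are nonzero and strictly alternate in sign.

Track the best alternating length ending on an up-step vs a down-step at each position: up/down = 1/1, 2/1, 2/1, 2/1, 2/3, 2/3, 2/3, 4/3, 2/5, 6/5, 2/7.
The maximum over both is 7; one such subsequence is -3, 17, 15, 16, -1, 1, -2.

7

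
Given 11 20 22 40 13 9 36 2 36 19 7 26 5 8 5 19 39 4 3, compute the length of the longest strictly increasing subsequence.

One longest increasing subsequence is 11, 20, 22, 36, 39 (positions 1,2,3,7,17), of length 5; no longer one exists.

5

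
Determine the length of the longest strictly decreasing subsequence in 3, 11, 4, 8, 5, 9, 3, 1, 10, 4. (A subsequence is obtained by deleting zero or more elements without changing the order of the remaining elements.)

5

Scanning left to right, the best length ending at each element is: 3→1, 11→1, 4→2, 8→2, 5→3, 9→2, 3→4, 1→5, 10→2, 4→4.
So the longest decreasing subsequence has length 5, e.g. 11, 8, 5, 3, 1.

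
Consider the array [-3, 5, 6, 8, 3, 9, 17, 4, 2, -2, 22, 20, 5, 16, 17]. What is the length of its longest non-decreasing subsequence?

Let dp[i] be the longest non-decreasing subsequence ending at position i. Then dp = [1, 2, 3, 4, 2, 5, 6, 3, 2, 2, 7, 7, 4, 6, 7].
The maximum is 7; one witness is -3, 5, 6, 8, 9, 17, 22 at positions 1,2,3,4,6,7,11.

7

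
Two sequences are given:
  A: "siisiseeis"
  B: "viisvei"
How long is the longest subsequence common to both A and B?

5

Backtracking the LCS table gives one alignment: i (A2,B2) → i (A3,B3) → s (A4,B4) → e (A8,B6) → i (A9,B7).
So the longest common subsequence has length 5.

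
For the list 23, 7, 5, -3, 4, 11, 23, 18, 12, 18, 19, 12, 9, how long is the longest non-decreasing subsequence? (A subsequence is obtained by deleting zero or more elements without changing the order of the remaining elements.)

Scanning left to right, the best length ending at each element is: 23→1, 7→1, 5→1, -3→1, 4→2, 11→3, 23→4, 18→4, 12→4, 18→5, 19→6, 12→5, 9→3.
So the longest non-decreasing subsequence has length 6, e.g. -3, 4, 11, 18, 18, 19.

6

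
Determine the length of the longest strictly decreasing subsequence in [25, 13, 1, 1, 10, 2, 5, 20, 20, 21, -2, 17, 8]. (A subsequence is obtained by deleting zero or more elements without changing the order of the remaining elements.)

5

One longest decreasing subsequence is 25, 13, 10, 2, -2 (positions 1,2,5,6,11), of length 5; no longer one exists.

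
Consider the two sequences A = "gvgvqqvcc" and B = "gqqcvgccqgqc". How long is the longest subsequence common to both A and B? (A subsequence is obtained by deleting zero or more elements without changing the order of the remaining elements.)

Backtracking the LCS table gives one alignment: g (A1,B1) → v (A2,B5) → g (A3,B6) → q (A5,B9) → q (A6,B11) → c (A9,B12).
So the longest common subsequence has length 6.

6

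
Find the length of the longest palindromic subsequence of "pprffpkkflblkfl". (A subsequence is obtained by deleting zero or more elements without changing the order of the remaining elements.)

One longest palindromic subsequence is fklblkf (positions 5,7,10,11,12,13,14); it reads the same forward and backward, and the interval DP gives dp[1][15] = 7.

7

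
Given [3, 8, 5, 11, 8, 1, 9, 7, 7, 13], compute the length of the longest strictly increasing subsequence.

Scanning left to right, the best length ending at each element is: 3→1, 8→2, 5→2, 11→3, 8→3, 1→1, 9→4, 7→3, 7→3, 13→5.
So the longest increasing subsequence has length 5, e.g. 3, 5, 8, 9, 13.

5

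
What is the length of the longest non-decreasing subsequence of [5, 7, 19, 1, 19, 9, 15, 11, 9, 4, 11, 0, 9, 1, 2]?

Scanning left to right, the best length ending at each element is: 5→1, 7→2, 19→3, 1→1, 19→4, 9→3, 15→4, 11→4, 9→4, 4→2, 11→5, 0→1, 9→5, 1→2, 2→3.
So the longest non-decreasing subsequence has length 5, e.g. 5, 7, 9, 11, 11.

5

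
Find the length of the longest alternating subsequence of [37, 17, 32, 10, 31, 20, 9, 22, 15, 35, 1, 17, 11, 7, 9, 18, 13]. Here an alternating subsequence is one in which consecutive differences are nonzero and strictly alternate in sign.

A longest alternating subsequence is 37, 17, 32, 10, 31, 20, 22, 15, 35, 1, 17, 11, 18, 13 (positions 1,2,3,4,5,6,8,9,10,11,12,13,16,17); its 13 consecutive differences strictly alternate in sign, and length 14 is optimal.

14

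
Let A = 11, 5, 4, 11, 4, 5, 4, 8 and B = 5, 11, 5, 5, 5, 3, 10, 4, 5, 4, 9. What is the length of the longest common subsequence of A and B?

5

Backtracking the LCS table gives one alignment: 11 (A1,B2) → 5 (A2,B5) → 4 (A5,B8) → 5 (A6,B9) → 4 (A7,B10).
So the longest common subsequence has length 5.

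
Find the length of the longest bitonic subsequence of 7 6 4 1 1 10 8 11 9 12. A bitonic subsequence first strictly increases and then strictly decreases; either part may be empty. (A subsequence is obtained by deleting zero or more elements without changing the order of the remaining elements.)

One longest bitonic subsequence is 7, 6, 4, 1 (positions 1,2,3,5): it rises to 7 then falls. Length 4 is optimal.

4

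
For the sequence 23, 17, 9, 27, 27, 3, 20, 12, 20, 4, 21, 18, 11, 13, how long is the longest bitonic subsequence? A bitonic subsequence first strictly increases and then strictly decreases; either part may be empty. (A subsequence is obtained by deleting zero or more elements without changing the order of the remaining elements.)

6

Let inc[i] be the LIS ending at i and dec[i] the longest strictly decreasing subsequence starting at i. inc = [1, 1, 1, 2, 2, 1, 2, 2, 3, 2, 4, 3, 3, 4], dec = [4, 3, 2, 4, 4, 1, 3, 2, 3, 1, 3, 2, 1, 1].
max_i inc[i]+dec[i]−1 = 6, with one witness 9, 12, 20, 21, 18, 13.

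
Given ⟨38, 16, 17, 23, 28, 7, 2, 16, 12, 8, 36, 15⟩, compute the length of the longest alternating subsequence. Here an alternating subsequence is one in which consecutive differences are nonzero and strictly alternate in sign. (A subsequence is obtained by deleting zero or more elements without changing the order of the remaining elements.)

8

Track the best alternating length ending on an up-step vs a down-step at each position: up/down = 1/1, 1/2, 3/2, 3/2, 3/2, 1/4, 1/4, 5/4, 5/6, 5/6, 7/2, 7/8.
The maximum over both is 8; one such subsequence is 38, 16, 17, 7, 16, 12, 36, 15.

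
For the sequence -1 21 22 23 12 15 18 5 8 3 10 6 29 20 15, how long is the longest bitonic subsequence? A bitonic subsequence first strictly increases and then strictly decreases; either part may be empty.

7

Let inc[i] be the LIS ending at i and dec[i] the longest strictly decreasing subsequence starting at i. inc = [1, 2, 3, 4, 2, 3, 4, 2, 3, 2, 4, 3, 5, 5, 5], dec = [1, 4, 4, 4, 3, 3, 3, 2, 2, 1, 2, 1, 3, 2, 1].
max_i inc[i]+dec[i]−1 = 7, with one witness -1, 21, 22, 23, 18, 10, 6.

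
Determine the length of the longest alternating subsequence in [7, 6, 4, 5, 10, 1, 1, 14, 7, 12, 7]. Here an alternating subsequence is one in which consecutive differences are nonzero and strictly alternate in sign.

8

A longest alternating subsequence is 7, 4, 5, 1, 14, 7, 12, 7 (positions 1,3,4,6,8,9,10,11); its 7 consecutive differences strictly alternate in sign, and length 8 is optimal.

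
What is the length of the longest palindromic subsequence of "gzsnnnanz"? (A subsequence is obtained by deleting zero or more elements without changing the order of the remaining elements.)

6

Using dp[i][j] = 2 + dp[i+1][j−1] if the ends match, else max(dp[i+1][j], dp[i][j−1]):
dp[1][9] = 6. A witness is znnnnz at positions 2,4,5,6,8,9.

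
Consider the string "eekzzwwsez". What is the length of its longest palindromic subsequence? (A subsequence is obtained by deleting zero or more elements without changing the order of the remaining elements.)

One longest palindromic subsequence is zwwz (positions 4,6,7,10); it reads the same forward and backward, and the interval DP gives dp[1][10] = 4.

4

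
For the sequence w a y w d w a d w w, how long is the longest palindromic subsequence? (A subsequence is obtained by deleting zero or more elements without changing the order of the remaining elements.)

7

Using dp[i][j] = 2 + dp[i+1][j−1] if the ends match, else max(dp[i+1][j], dp[i][j−1]):
dp[1][10] = 7. A witness is wwdadww at positions 1,4,5,7,8,9,10.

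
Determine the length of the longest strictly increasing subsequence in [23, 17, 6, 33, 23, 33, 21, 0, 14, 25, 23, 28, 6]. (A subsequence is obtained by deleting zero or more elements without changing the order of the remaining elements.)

4

Let dp[i] be the longest increasing subsequence ending at position i. Then dp = [1, 1, 1, 2, 2, 3, 2, 1, 2, 3, 3, 4, 2].
The maximum is 4; one witness is 17, 23, 25, 28 at positions 2,5,10,12.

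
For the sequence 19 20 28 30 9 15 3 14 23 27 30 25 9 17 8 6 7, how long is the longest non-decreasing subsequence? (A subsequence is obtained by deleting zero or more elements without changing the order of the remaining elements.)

5

One longest non-decreasing subsequence is 19, 20, 28, 30, 30 (positions 1,2,3,4,11), of length 5; no longer one exists.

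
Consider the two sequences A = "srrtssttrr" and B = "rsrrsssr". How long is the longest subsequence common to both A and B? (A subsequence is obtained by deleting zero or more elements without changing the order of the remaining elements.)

6

A longest common subsequence is srrssr (length 6); the LCS DP confirms no longer common subsequence exists.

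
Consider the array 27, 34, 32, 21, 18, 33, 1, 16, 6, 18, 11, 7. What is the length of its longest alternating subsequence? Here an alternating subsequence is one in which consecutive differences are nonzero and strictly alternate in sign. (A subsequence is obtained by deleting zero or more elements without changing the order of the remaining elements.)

A longest alternating subsequence is 27, 34, 32, 33, 1, 16, 6, 18, 11 (positions 1,2,3,6,7,8,9,10,11); its 8 consecutive differences strictly alternate in sign, and length 9 is optimal.

9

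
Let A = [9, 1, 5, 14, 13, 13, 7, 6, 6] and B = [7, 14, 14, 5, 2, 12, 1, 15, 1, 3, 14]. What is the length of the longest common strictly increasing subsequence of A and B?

For each value that appears in both, track the longest common increasing run ending there.
The best achievable length is 2; one witness is 5, 14 (A-positions 3,4, B-positions 4,11).

2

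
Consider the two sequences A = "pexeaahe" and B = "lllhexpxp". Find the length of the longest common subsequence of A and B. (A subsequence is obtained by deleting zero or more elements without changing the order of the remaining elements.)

Backtracking the LCS table gives one alignment: p (A1,B7) → x (A3,B8).
So the longest common subsequence has length 2.

2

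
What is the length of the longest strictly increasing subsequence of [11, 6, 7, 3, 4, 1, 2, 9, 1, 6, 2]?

3

Let dp[i] be the longest increasing subsequence ending at position i. Then dp = [1, 1, 2, 1, 2, 1, 2, 3, 1, 3, 2].
The maximum is 3; one witness is 6, 7, 9 at positions 2,3,8.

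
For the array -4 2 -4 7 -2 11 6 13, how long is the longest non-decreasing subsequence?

Let dp[i] be the longest non-decreasing subsequence ending at position i. Then dp = [1, 2, 2, 3, 3, 4, 4, 5].
The maximum is 5; one witness is -4, 2, 7, 11, 13 at positions 1,2,4,6,8.

5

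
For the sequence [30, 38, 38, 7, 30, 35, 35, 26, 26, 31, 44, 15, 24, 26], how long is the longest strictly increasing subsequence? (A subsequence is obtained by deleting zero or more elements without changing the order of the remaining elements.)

One longest increasing subsequence is 7, 30, 35, 44 (positions 4,5,6,11), of length 4; no longer one exists.

4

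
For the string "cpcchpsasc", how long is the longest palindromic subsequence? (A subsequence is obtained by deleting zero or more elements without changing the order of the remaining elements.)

Using dp[i][j] = 2 + dp[i+1][j−1] if the ends match, else max(dp[i+1][j], dp[i][j−1]):
dp[1][10] = 6. A witness is cpccpc at positions 1,2,3,4,6,10.

6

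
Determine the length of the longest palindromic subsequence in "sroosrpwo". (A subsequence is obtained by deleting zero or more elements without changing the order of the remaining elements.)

4

One longest palindromic subsequence is roor (positions 2,3,4,6); it reads the same forward and backward, and the interval DP gives dp[1][9] = 4.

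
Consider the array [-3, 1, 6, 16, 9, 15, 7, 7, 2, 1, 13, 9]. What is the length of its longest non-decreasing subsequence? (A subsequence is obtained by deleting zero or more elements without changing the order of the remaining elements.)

Let dp[i] be the longest non-decreasing subsequence ending at position i. Then dp = [1, 2, 3, 4, 4, 5, 4, 5, 3, 3, 6, 6].
The maximum is 6; one witness is -3, 1, 6, 7, 7, 13 at positions 1,2,3,7,8,11.

6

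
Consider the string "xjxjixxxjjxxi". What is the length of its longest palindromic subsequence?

9

One longest palindromic subsequence is xxjxxxjxx (positions 1,3,4,6,7,8,10,11,12); it reads the same forward and backward, and the interval DP gives dp[1][13] = 9.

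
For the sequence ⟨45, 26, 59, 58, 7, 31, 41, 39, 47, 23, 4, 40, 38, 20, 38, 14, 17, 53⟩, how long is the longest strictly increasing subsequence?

Scanning left to right, the best length ending at each element is: 45→1, 26→1, 59→2, 58→2, 7→1, 31→2, 41→3, 39→3, 47→4, 23→2, 4→1, 40→4, 38→3, 20→2, 38→3, 14→2, 17→3, 53→5.
So the longest increasing subsequence has length 5, e.g. 26, 31, 41, 47, 53.

5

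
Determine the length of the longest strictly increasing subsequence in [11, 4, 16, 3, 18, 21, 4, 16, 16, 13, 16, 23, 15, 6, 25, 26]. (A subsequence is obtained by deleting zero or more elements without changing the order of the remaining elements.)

7

Let dp[i] be the longest increasing subsequence ending at position i. Then dp = [1, 1, 2, 1, 3, 4, 2, 3, 3, 3, 4, 5, 4, 3, 6, 7].
The maximum is 7; one witness is 11, 16, 18, 21, 23, 25, 26 at positions 1,3,5,6,12,15,16.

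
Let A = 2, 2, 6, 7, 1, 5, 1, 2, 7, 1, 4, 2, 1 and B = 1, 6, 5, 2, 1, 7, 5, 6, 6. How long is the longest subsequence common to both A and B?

Backtracking the LCS table gives one alignment: 6 (A3,B2) → 5 (A6,B3) → 1 (A7,B5) → 7 (A9,B6).
So the longest common subsequence has length 4.

4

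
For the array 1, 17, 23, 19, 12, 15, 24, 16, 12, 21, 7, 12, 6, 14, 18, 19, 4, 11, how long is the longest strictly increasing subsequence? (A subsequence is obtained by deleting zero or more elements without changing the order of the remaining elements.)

One longest increasing subsequence is 1, 12, 15, 16, 18, 19 (positions 1,5,6,8,15,16), of length 6; no longer one exists.

6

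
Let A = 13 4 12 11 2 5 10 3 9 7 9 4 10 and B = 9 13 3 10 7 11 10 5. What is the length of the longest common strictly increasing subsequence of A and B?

3

A longest common strictly increasing subsequence is 3, 7, 10 (length 3); it appears in order in both A and B, and no longer such subsequence exists.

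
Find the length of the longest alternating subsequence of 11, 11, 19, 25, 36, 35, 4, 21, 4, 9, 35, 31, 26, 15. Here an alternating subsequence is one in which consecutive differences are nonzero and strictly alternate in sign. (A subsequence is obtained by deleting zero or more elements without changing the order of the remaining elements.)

7

Track the best alternating length ending on an up-step vs a down-step at each position: up/down = 1/1, 1/1, 2/1, 2/1, 2/1, 2/3, 1/3, 4/3, 1/5, 6/5, 6/3, 6/7, 6/7, 6/7.
The maximum over both is 7; one such subsequence is 11, 19, 4, 21, 4, 35, 31.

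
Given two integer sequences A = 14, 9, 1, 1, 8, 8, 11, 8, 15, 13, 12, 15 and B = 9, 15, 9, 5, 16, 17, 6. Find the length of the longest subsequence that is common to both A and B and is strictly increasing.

For each value that appears in both, track the longest common increasing run ending there.
The best achievable length is 2; one witness is 9, 15 (A-positions 2,9, B-positions 1,2).

2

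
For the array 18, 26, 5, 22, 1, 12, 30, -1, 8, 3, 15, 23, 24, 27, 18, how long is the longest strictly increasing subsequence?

Scanning left to right, the best length ending at each element is: 18→1, 26→2, 5→1, 22→2, 1→1, 12→2, 30→3, -1→1, 8→2, 3→2, 15→3, 23→4, 24→5, 27→6, 18→4.
So the longest increasing subsequence has length 6, e.g. 5, 12, 15, 23, 24, 27.

6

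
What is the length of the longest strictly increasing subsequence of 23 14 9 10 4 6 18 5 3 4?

One longest increasing subsequence is 9, 10, 18 (positions 3,4,7), of length 3; no longer one exists.

3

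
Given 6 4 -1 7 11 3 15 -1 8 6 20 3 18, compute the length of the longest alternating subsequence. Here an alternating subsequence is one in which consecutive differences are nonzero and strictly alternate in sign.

11

Track the best alternating length ending on an up-step vs a down-step at each position: up/down = 1/1, 1/2, 1/2, 3/1, 3/1, 3/4, 5/1, 1/6, 7/6, 7/8, 9/1, 7/10, 11/10.
The maximum over both is 11; one such subsequence is 6, 4, 7, 3, 15, -1, 8, 6, 20, 3, 18.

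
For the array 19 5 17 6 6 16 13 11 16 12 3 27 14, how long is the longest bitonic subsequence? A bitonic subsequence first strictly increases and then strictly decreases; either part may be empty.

Let inc[i] be the LIS ending at i and dec[i] the longest strictly decreasing subsequence starting at i. inc = [1, 1, 2, 2, 2, 3, 3, 3, 4, 4, 1, 5, 5], dec = [6, 2, 5, 2, 2, 4, 3, 2, 3, 2, 1, 2, 1].
max_i inc[i]+dec[i]−1 = 6, with one witness 19, 17, 16, 13, 12, 3.

6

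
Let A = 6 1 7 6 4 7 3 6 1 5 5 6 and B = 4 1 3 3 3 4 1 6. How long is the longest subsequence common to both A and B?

4

A longest common subsequence is 1, 4, 1, 6 (length 4); the LCS DP confirms no longer common subsequence exists.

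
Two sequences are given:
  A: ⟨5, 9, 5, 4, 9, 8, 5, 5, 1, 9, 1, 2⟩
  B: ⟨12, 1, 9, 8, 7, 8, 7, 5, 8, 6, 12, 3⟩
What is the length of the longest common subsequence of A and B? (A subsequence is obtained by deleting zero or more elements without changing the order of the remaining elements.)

3

Backtracking the LCS table gives one alignment: 9 (A2,B3) → 5 (A3,B8) → 8 (A6,B9).
So the longest common subsequence has length 3.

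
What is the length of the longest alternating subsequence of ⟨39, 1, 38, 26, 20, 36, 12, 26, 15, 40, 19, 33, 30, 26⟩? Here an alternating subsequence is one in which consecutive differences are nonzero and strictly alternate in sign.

A longest alternating subsequence is 39, 1, 38, 26, 36, 12, 26, 15, 40, 19, 33, 30 (positions 1,2,3,4,6,7,8,9,10,11,12,13); its 11 consecutive differences strictly alternate in sign, and length 12 is optimal.

12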